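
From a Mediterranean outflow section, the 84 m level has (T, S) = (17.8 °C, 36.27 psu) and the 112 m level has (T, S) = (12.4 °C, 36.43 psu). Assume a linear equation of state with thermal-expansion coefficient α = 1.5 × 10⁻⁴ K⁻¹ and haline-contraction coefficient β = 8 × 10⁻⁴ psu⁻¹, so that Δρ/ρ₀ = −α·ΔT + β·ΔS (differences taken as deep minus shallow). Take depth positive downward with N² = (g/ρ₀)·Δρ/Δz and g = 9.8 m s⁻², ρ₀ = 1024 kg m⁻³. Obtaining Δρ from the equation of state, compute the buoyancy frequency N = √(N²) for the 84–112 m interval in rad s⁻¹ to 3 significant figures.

ΔT = -5.4 K, ΔS = +0.16 psu (deep − shallow).
Δρ/ρ₀ = −αΔT + βΔS = 8.10 × 10⁻⁴ + 1.28 × 10⁻⁴ = 9.38 × 10⁻⁴, so Δρ ≈ 0.9605 kg m⁻³.
N² = (g/ρ₀)·Δρ/Δz = g·(Δρ/ρ₀)/Δz = 9.8 × 9.38 × 10⁻⁴ / 28 = 3.2830 × 10⁻⁴ s⁻².
N = √(3.2830 × 10⁻⁴) = 0.018119 rad s⁻¹ ≈ 0.0181 rad s⁻¹.

0.0181 rad s⁻¹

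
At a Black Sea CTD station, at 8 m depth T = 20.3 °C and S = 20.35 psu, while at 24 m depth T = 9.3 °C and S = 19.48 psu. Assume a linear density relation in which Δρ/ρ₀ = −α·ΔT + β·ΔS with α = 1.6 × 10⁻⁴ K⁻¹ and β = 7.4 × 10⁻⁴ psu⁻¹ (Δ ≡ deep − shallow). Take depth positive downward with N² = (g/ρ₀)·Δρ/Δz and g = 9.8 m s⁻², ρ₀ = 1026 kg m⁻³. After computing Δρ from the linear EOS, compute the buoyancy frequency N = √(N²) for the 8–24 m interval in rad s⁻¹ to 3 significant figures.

ΔT = -11.0 K, ΔS = -0.87 psu (deep − shallow).
Δρ/ρ₀ = −αΔT + βΔS = 1.76 × 10⁻³ − 6.438 × 10⁻⁴ = 1.1162 × 10⁻³, so Δρ ≈ 1.145 kg m⁻³.
N² = (g/ρ₀)·Δρ/Δz = g·(Δρ/ρ₀)/Δz = 9.8 × 1.1162 × 10⁻³ / 16 = 6.8367 × 10⁻⁴ s⁻².
N = √(6.8367 × 10⁻⁴) = 0.026147 rad s⁻¹ ≈ 0.0261 rad s⁻¹.

0.0261 rad s⁻¹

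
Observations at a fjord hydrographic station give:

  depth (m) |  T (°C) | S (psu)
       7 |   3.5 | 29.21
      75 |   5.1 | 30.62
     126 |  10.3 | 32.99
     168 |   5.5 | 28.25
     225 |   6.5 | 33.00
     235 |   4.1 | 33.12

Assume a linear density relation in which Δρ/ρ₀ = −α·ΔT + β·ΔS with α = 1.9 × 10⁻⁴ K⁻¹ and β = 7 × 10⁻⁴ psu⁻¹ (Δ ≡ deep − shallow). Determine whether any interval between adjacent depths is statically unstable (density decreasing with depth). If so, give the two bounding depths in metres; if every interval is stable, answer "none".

Evaluate Δρ/ρ₀ = −αΔT + βΔS across each adjacent pair:
  7–75 m: −αΔT+βΔS = −(1.9 × 10⁻⁴)(+1.6)+(7 × 10⁻⁴)(+1.41) = 6.8 × 10⁻⁴ → stable
  75–126 m: −αΔT+βΔS = −(1.9 × 10⁻⁴)(+5.2)+(7 × 10⁻⁴)(+2.37) = 6.7 × 10⁻⁴ → stable
  126–168 m: −αΔT+βΔS = −(1.9 × 10⁻⁴)(-4.8)+(7 × 10⁻⁴)(-4.74) = -2.4 × 10⁻³ → UNSTABLE
  168–225 m: −αΔT+βΔS = −(1.9 × 10⁻⁴)(+1.0)+(7 × 10⁻⁴)(+4.75) = 3.1 × 10⁻³ → stable
  225–235 m: −αΔT+βΔS = −(1.9 × 10⁻⁴)(-2.4)+(7 × 10⁻⁴)(+0.12) = 5.4 × 10⁻⁴ → stable
The 126–168 m interval has Δρ < 0: lighter water underlies denser water.

126–168 m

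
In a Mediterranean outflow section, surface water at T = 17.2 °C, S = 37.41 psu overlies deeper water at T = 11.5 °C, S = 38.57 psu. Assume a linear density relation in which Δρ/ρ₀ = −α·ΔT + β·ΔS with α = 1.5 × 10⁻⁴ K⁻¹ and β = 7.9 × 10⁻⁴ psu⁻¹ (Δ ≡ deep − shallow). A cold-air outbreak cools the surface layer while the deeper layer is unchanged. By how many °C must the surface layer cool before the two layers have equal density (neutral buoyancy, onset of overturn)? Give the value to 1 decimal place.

11.8 °C

Neutral buoyancy requires Δρ = 0, i.e. −α(T_deep − T_surf′) + β(S_deep − S_surf) = 0.
T_surf′ = T_deep − (β/α)·ΔS = 11.5 − (7.9 × 10⁻⁴/1.5 × 10⁻⁴)·(+1.16) = 5.391 °C.
Cooling required: 17.2 − (5.391) = 11.809 °C.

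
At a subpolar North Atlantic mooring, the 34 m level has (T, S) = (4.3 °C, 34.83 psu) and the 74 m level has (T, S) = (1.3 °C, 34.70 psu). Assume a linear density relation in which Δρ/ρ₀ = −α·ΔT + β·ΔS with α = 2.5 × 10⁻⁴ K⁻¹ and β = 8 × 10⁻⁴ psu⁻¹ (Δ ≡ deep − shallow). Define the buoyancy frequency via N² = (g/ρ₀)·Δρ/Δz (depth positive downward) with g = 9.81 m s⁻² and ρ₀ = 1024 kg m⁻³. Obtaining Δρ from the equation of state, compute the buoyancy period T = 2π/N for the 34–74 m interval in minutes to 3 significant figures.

8.32 min

ΔT = -3.0 K, ΔS = -0.13 psu (deep − shallow).
Δρ/ρ₀ = −αΔT + βΔS = 7.50 × 10⁻⁴ − 1.04 × 10⁻⁴ = 6.46 × 10⁻⁴, so Δρ ≈ 0.6615 kg m⁻³.
N² = (g/ρ₀)·Δρ/Δz = g·(Δρ/ρ₀)/Δz = 9.81 × 6.46 × 10⁻⁴ / 40 = 1.5843 × 10⁻⁴ s⁻².
N = √(1.5843 × 10⁻⁴) = 0.012587 rad s⁻¹ → T = 2π/N = 499.18 s = 8.3197 min ≈ 8.32 min.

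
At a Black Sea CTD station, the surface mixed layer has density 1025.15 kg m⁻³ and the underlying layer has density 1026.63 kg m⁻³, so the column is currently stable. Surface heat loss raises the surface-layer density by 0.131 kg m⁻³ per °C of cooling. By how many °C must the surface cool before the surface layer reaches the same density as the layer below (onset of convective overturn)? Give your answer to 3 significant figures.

Density deficit of the surface layer: 1026.63 − 1025.15 = 1.48 kg m⁻³.
Required change = 1.48 / 0.131 = 11.3 °C.

11.3 °C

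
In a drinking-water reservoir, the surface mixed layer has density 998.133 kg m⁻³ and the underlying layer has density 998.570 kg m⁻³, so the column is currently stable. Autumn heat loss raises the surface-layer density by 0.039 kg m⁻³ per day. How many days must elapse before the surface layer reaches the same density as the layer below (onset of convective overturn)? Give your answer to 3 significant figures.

Density deficit of the surface layer: 998.570 − 998.133 = 0.437 kg m⁻³.
Required change = 0.437 / 0.039 = 11.2 days.

11.2 days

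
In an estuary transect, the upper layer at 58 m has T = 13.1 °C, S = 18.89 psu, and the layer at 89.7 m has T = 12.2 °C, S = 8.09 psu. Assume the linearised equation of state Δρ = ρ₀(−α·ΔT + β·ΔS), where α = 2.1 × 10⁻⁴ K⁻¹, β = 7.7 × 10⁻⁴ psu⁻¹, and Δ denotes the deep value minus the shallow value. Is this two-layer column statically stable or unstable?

ΔT = 12.2 − 13.1 = -0.9 K and ΔS = 8.09 − 18.89 = -10.80 psu (deep − shallow).
−αΔT = 1.89 × 10⁻⁴; βΔS = -8.316 × 10⁻³; sum Δρ/ρ₀ = -8.127 × 10⁻³.
Δρ/ρ₀ < 0, so Δρ < 0: deeper water is lighter → statically unstable; the column would overturn.

unstable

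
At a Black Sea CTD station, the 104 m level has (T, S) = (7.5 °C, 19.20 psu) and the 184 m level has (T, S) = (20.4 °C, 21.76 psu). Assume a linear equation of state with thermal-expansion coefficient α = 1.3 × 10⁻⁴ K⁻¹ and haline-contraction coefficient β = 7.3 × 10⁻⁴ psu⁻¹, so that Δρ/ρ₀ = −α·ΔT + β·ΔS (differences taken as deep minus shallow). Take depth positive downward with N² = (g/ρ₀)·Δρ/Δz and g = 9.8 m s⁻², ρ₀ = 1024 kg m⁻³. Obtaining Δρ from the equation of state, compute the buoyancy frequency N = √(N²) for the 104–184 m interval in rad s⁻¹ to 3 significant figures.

4.85 × 10⁻³ rad s⁻¹

ΔT = +12.9 K, ΔS = +2.56 psu (deep − shallow).
Δρ/ρ₀ = −αΔT + βΔS = -1.677 × 10⁻³ + 1.8688 × 10⁻³ = 1.918 × 10⁻⁴, so Δρ ≈ 0.1964 kg m⁻³.
N² = (g/ρ₀)·Δρ/Δz = g·(Δρ/ρ₀)/Δz = 9.8 × 1.918 × 10⁻⁴ / 80 = 2.3496 × 10⁻⁵ s⁻².
N = √(2.3496 × 10⁻⁵) = 4.8473 × 10⁻³ rad s⁻¹ ≈ 4.85 × 10⁻³ rad s⁻¹.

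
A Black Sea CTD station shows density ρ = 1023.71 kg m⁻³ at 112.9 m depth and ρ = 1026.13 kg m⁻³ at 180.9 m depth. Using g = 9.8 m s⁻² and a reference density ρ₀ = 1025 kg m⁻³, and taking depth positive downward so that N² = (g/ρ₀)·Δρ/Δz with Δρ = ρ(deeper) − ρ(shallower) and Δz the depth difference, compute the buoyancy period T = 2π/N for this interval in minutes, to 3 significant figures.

Δρ = 1026.13 − 1023.71 = 2.42 kg m⁻³ over Δz = 180.9 − 112.9 = 68 m.
N² = (9.8/1025) × (2.42/68) = 3.4026 × 10⁻⁴ s⁻².
N = √(3.4026 × 10⁻⁴) = 0.018446 rad s⁻¹, so T = 2π/N = 340.63 s = 5.6772 min ≈ 5.68 min.
A positive N² confirms static stability across the interval.

5.68 min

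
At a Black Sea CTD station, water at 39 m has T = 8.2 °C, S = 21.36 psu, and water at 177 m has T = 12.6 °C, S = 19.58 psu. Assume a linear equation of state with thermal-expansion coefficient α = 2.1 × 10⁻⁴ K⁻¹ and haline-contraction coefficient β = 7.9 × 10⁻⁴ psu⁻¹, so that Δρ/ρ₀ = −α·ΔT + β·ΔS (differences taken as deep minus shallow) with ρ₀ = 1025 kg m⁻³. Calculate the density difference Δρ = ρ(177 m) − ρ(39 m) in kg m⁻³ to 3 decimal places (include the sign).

ΔT = +4.4 K, ΔS = -1.78 psu (deep − shallow).
Δρ/ρ₀ = −(2.1 × 10⁻⁴)(+4.4) + (7.9 × 10⁻⁴)(-1.78) = -2.3302 × 10⁻³.
Δρ = 1025 × (-2.3302 × 10⁻³) = -2.388 kg m⁻³.
Negative Δρ: lighter below, statically unstable.

-2.388 kg m⁻³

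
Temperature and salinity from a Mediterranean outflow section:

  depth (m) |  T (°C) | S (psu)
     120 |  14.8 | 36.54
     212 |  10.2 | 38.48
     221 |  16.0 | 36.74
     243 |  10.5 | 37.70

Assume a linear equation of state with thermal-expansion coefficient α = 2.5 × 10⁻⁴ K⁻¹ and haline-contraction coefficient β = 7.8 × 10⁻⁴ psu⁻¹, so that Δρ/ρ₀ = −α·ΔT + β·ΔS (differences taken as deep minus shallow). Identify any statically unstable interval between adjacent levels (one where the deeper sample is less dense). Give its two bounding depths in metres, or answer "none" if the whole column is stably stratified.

Evaluate Δρ/ρ₀ = −αΔT + βΔS across each adjacent pair:
  120–212 m: −αΔT+βΔS = −(2.5 × 10⁻⁴)(-4.6)+(7.8 × 10⁻⁴)(+1.94) = 2.7 × 10⁻³ → stable
  212–221 m: −αΔT+βΔS = −(2.5 × 10⁻⁴)(+5.8)+(7.8 × 10⁻⁴)(-1.74) = -2.8 × 10⁻³ → UNSTABLE
  221–243 m: −αΔT+βΔS = −(2.5 × 10⁻⁴)(-5.5)+(7.8 × 10⁻⁴)(+0.96) = 2.1 × 10⁻³ → stable
The 212–221 m interval has Δρ < 0: lighter water underlies denser water.

212–221 m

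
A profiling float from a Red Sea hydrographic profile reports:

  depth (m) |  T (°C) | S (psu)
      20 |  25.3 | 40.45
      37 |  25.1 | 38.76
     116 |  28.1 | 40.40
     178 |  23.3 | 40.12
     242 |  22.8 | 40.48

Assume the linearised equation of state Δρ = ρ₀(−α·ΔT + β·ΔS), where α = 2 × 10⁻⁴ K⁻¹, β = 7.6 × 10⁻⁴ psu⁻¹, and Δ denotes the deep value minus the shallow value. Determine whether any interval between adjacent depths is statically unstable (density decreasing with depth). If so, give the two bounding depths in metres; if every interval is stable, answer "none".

Evaluate Δρ/ρ₀ = −αΔT + βΔS across each adjacent pair:
  20–37 m: −αΔT+βΔS = −(2 × 10⁻⁴)(-0.2)+(7.6 × 10⁻⁴)(-1.69) = -1.2 × 10⁻³ → UNSTABLE
  37–116 m: −αΔT+βΔS = −(2 × 10⁻⁴)(+3.0)+(7.6 × 10⁻⁴)(+1.64) = 6.5 × 10⁻⁴ → stable
  116–178 m: −αΔT+βΔS = −(2 × 10⁻⁴)(-4.8)+(7.6 × 10⁻⁴)(-0.28) = 7.5 × 10⁻⁴ → stable
  178–242 m: −αΔT+βΔS = −(2 × 10⁻⁴)(-0.5)+(7.6 × 10⁻⁴)(+0.36) = 3.7 × 10⁻⁴ → stable
The 20–37 m interval has Δρ < 0: lighter water underlies denser water.

20–37 m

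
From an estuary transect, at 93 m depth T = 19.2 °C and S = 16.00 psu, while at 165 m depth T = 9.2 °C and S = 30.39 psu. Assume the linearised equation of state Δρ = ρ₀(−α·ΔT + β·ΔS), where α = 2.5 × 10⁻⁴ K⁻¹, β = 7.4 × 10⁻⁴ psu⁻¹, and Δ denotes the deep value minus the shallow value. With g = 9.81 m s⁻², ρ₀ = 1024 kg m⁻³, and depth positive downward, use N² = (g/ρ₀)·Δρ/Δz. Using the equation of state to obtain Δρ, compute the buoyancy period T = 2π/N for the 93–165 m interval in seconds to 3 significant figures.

ΔT = -10.0 K, ΔS = +14.39 psu (deep − shallow).
Δρ/ρ₀ = −αΔT + βΔS = 2.50 × 10⁻³ + 0.0106486 = 0.0131486, so Δρ ≈ 13.46 kg m⁻³.
N² = (g/ρ₀)·Δρ/Δz = g·(Δρ/ρ₀)/Δz = 9.81 × 0.0131486 / 72 = 1.7915 × 10⁻³ s⁻².
N = √(1.7915 × 10⁻³) = 0.042326 rad s⁻¹ → T = 2π/N = 148.45 s ≈ 148 s.

148 s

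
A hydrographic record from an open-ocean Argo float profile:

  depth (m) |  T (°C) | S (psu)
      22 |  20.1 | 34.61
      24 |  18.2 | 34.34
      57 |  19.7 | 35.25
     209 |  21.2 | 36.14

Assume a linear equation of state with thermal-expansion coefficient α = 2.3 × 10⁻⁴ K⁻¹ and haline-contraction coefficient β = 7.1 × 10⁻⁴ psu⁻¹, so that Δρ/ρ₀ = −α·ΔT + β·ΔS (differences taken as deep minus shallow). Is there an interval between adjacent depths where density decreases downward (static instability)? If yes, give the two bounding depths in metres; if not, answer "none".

Evaluate Δρ/ρ₀ = −αΔT + βΔS across each adjacent pair:
  22–24 m: −αΔT+βΔS = −(2.3 × 10⁻⁴)(-1.9)+(7.1 × 10⁻⁴)(-0.27) = 2.5 × 10⁻⁴ → stable
  24–57 m: −αΔT+βΔS = −(2.3 × 10⁻⁴)(+1.5)+(7.1 × 10⁻⁴)(+0.91) = 3.0 × 10⁻⁴ → stable
  57–209 m: −αΔT+βΔS = −(2.3 × 10⁻⁴)(+1.5)+(7.1 × 10⁻⁴)(+0.89) = 2.9 × 10⁻⁴ → stable
Every interval has Δρ > 0: the column is stably stratified throughout.

none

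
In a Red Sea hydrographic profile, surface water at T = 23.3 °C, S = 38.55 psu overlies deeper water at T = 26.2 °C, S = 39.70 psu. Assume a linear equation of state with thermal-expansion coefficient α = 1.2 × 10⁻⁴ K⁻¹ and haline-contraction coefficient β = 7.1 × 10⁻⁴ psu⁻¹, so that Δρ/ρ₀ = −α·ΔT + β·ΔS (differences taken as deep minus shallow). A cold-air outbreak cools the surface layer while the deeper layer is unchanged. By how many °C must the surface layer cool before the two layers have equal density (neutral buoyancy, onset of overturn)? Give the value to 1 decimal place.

Neutral buoyancy requires Δρ = 0, i.e. −α(T_deep − T_surf′) + β(S_deep − S_surf) = 0.
T_surf′ = T_deep − (β/α)·ΔS = 26.2 − (7.1 × 10⁻⁴/1.2 × 10⁻⁴)·(+1.15) = 19.396 °C.
Cooling required: 23.3 − (19.396) = 3.904 °C.

3.9 °C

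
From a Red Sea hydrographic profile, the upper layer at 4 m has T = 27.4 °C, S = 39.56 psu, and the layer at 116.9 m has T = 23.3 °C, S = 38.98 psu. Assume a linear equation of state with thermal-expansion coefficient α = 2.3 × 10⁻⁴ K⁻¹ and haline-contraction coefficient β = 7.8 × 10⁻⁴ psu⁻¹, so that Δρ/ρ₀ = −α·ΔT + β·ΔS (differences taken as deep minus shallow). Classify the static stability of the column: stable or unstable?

ΔT = 23.3 − 27.4 = -4.1 K and ΔS = 38.98 − 39.56 = -0.58 psu (deep − shallow).
−αΔT = 9.43 × 10⁻⁴; βΔS = -4.524 × 10⁻⁴; sum Δρ/ρ₀ = 4.906 × 10⁻⁴.
Δρ/ρ₀ > 0, so Δρ > 0: deeper water is denser → statically stable.

stable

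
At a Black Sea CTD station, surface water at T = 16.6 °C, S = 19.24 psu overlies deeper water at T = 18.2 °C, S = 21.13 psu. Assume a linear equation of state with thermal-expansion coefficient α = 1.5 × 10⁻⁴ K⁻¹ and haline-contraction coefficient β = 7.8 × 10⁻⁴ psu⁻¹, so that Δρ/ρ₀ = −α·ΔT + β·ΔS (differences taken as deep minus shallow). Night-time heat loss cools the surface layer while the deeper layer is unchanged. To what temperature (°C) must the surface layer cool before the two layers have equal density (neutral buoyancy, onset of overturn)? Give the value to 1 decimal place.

Neutral buoyancy requires Δρ = 0, i.e. −α(T_deep − T_surf′) + β(S_deep − S_surf) = 0.
T_surf′ = T_deep − (β/α)·ΔS = 18.2 − (7.8 × 10⁻⁴/1.5 × 10⁻⁴)·(+1.89) = 8.372 °C.
Cooling required: 16.6 − (8.372) = 8.228 °C.

8.4 °C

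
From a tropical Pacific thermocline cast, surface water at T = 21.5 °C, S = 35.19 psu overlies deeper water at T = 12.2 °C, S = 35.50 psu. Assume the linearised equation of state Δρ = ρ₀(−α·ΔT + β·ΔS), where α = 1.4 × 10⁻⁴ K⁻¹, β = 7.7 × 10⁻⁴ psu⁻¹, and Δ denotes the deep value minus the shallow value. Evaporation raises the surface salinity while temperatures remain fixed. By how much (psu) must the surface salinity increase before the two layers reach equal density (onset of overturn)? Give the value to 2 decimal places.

Neutral buoyancy requires −α(T_deep − T_surf) + β(S_deep − S_surf′) = 0.
S_surf′ = S_deep − (α/β)·ΔT = 35.50 − (1.4 × 10⁻⁴/7.7 × 10⁻⁴)·(-9.3) = 37.1909 psu.
Increase required: 37.1909 − 35.19 = 2.0009 psu.

2.00 psu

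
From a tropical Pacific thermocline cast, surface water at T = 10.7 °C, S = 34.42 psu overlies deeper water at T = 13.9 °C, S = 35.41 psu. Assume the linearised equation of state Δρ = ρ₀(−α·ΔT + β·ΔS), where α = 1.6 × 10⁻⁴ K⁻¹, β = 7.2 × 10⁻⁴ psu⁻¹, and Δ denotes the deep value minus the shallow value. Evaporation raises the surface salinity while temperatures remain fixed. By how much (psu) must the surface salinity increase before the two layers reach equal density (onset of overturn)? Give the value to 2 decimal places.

Neutral buoyancy requires −α(T_deep − T_surf) + β(S_deep − S_surf′) = 0.
S_surf′ = S_deep − (α/β)·ΔT = 35.41 − (1.6 × 10⁻⁴/7.2 × 10⁻⁴)·(+3.2) = 34.6989 psu.
Increase required: 34.6989 − 34.42 = 0.2789 psu.

0.28 psu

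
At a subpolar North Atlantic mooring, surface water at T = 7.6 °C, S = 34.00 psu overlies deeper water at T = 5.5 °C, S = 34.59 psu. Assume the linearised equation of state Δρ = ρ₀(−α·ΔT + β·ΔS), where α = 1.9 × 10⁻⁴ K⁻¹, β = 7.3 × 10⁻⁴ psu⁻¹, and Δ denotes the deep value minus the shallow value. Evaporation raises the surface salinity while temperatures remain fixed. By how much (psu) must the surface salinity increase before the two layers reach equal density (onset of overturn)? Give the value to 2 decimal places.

Neutral buoyancy requires −α(T_deep − T_surf) + β(S_deep − S_surf′) = 0.
S_surf′ = S_deep − (α/β)·ΔT = 34.59 − (1.9 × 10⁻⁴/7.3 × 10⁻⁴)·(-2.1) = 35.1366 psu.
Increase required: 35.1366 − 34.00 = 1.1366 psu.

1.14 psu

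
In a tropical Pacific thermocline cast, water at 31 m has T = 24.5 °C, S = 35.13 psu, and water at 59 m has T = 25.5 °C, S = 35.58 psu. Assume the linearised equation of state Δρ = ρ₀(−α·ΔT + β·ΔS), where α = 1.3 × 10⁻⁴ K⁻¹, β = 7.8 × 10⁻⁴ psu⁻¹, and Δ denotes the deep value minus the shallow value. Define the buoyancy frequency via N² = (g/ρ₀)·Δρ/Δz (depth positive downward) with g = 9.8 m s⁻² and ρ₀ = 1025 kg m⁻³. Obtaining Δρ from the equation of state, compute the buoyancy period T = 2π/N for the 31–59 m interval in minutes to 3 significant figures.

ΔT = +1.0 K, ΔS = +0.45 psu (deep − shallow).
Δρ/ρ₀ = −αΔT + βΔS = -1.30 × 10⁻⁴ + 3.51 × 10⁻⁴ = 2.21 × 10⁻⁴, so Δρ ≈ 0.2265 kg m⁻³.
N² = (g/ρ₀)·Δρ/Δz = g·(Δρ/ρ₀)/Δz = 9.8 × 2.21 × 10⁻⁴ / 28 = 7.7350 × 10⁻⁵ s⁻².
N = √(7.7350 × 10⁻⁵) = 8.7949 × 10⁻³ rad s⁻¹ → T = 2π/N = 714.41 s = 11.907 min ≈ 11.9 min.

11.9 min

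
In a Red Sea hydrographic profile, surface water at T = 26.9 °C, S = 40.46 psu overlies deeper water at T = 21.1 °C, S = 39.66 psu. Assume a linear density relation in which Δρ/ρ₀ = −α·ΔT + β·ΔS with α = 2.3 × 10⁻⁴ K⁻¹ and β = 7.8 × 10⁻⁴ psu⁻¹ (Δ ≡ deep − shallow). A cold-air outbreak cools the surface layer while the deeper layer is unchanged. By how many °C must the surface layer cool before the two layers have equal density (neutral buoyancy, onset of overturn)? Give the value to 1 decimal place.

Neutral buoyancy requires Δρ = 0, i.e. −α(T_deep − T_surf′) + β(S_deep − S_surf) = 0.
T_surf′ = T_deep − (β/α)·ΔS = 21.1 − (7.8 × 10⁻⁴/2.3 × 10⁻⁴)·(-0.80) = 23.813 °C.
Cooling required: 26.9 − (23.813) = 3.087 °C.

3.1 °C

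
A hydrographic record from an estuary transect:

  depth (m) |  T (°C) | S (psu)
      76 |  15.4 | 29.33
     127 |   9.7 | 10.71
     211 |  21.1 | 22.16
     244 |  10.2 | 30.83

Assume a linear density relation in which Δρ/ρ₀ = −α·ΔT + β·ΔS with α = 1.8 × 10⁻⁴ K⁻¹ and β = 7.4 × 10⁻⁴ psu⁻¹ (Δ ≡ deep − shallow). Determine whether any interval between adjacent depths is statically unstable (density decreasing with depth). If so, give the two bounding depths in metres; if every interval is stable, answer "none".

Evaluate Δρ/ρ₀ = −αΔT + βΔS across each adjacent pair:
  76–127 m: −αΔT+βΔS = −(1.8 × 10⁻⁴)(-5.7)+(7.4 × 10⁻⁴)(-18.62) = -0.013 → UNSTABLE
  127–211 m: −αΔT+βΔS = −(1.8 × 10⁻⁴)(+11.4)+(7.4 × 10⁻⁴)(+11.45) = 6.4 × 10⁻³ → stable
  211–244 m: −αΔT+βΔS = −(1.8 × 10⁻⁴)(-10.9)+(7.4 × 10⁻⁴)(+8.67) = 8.4 × 10⁻³ → stable
The 76–127 m interval has Δρ < 0: lighter water underlies denser water.

76–127 m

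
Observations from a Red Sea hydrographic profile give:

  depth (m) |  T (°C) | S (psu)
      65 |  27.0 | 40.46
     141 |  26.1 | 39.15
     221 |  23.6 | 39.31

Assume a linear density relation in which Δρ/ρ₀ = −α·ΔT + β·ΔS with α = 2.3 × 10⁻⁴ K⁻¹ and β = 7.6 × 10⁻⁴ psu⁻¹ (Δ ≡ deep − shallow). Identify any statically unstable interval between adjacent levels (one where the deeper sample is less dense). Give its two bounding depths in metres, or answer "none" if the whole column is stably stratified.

65–141 m

Evaluate Δρ/ρ₀ = −αΔT + βΔS across each adjacent pair:
  65–141 m: −αΔT+βΔS = −(2.3 × 10⁻⁴)(-0.9)+(7.6 × 10⁻⁴)(-1.31) = -7.9 × 10⁻⁴ → UNSTABLE
  141–221 m: −αΔT+βΔS = −(2.3 × 10⁻⁴)(-2.5)+(7.6 × 10⁻⁴)(+0.16) = 7.0 × 10⁻⁴ → stable
The 65–141 m interval has Δρ < 0: lighter water underlies denser water.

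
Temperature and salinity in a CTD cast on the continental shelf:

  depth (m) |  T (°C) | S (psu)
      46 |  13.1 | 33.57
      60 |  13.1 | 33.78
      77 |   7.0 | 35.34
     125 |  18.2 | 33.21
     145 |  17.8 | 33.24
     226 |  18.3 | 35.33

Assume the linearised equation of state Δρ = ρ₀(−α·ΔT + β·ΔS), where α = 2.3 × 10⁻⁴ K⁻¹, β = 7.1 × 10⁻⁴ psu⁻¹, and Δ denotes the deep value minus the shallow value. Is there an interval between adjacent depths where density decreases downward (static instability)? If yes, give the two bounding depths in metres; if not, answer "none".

Evaluate Δρ/ρ₀ = −αΔT + βΔS across each adjacent pair:
  46–60 m: −αΔT+βΔS = −(2.3 × 10⁻⁴)(+0.0)+(7.1 × 10⁻⁴)(+0.21) = 1.5 × 10⁻⁴ → stable
  60–77 m: −αΔT+βΔS = −(2.3 × 10⁻⁴)(-6.1)+(7.1 × 10⁻⁴)(+1.56) = 2.5 × 10⁻³ → stable
  77–125 m: −αΔT+βΔS = −(2.3 × 10⁻⁴)(+11.2)+(7.1 × 10⁻⁴)(-2.13) = -4.1 × 10⁻³ → UNSTABLE
  125–145 m: −αΔT+βΔS = −(2.3 × 10⁻⁴)(-0.4)+(7.1 × 10⁻⁴)(+0.03) = 1.1 × 10⁻⁴ → stable
  145–226 m: −αΔT+βΔS = −(2.3 × 10⁻⁴)(+0.5)+(7.1 × 10⁻⁴)(+2.09) = 1.4 × 10⁻³ → stable
The 77–125 m interval has Δρ < 0: lighter water underlies denser water.

77–125 m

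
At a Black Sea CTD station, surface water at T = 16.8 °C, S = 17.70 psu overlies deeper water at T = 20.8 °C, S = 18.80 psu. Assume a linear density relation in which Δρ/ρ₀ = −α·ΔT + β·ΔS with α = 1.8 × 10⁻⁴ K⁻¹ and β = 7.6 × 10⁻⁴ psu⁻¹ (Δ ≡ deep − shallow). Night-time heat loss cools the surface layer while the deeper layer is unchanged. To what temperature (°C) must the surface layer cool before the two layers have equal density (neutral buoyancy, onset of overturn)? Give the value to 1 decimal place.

Neutral buoyancy requires Δρ = 0, i.e. −α(T_deep − T_surf′) + β(S_deep − S_surf) = 0.
T_surf′ = T_deep − (β/α)·ΔS = 20.8 − (7.6 × 10⁻⁴/1.8 × 10⁻⁴)·(+1.10) = 16.156 °C.
Cooling required: 16.8 − (16.156) = 0.644 °C.

16.2 °C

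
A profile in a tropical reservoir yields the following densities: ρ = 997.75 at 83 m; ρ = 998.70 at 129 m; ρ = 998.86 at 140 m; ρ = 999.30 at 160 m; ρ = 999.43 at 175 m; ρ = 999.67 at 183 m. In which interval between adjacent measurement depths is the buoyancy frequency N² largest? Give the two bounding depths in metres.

175–183 m

Compute the density gradient over each adjacent pair:
  83–129 m: Δρ/Δz = 0.95/46 = 0.021 kg m⁻⁴
  129–140 m: Δρ/Δz = 0.16/11 = 0.015 kg m⁻⁴
  140–160 m: Δρ/Δz = 0.44/20 = 0.022 kg m⁻⁴
  160–175 m: Δρ/Δz = 0.13/15 = 8.7 × 10⁻³ kg m⁻⁴
  175–183 m: Δρ/Δz = 0.24/8 = 0.030 kg m⁻⁴
The largest gradient is in the 175–183 m interval — the pycnocline.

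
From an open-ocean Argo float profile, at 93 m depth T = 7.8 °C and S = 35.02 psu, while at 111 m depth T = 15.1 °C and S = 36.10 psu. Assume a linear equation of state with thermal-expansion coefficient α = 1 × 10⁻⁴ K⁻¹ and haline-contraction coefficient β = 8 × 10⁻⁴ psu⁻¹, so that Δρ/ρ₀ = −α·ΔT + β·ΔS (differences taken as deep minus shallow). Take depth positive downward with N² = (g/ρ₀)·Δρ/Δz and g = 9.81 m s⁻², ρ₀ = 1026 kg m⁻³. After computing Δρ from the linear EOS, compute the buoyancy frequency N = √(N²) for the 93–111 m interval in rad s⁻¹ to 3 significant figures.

8.55 × 10⁻³ rad s⁻¹

ΔT = +7.3 K, ΔS = +1.08 psu (deep − shallow).
Δρ/ρ₀ = −αΔT + βΔS = -7.30 × 10⁻⁴ + 8.64 × 10⁻⁴ = 1.34 × 10⁻⁴, so Δρ ≈ 0.1375 kg m⁻³.
N² = (g/ρ₀)·Δρ/Δz = g·(Δρ/ρ₀)/Δz = 9.81 × 1.34 × 10⁻⁴ / 18 = 7.3030 × 10⁻⁵ s⁻².
N = √(7.3030 × 10⁻⁵) = 8.5458 × 10⁻³ rad s⁻¹ ≈ 8.55 × 10⁻³ rad s⁻¹.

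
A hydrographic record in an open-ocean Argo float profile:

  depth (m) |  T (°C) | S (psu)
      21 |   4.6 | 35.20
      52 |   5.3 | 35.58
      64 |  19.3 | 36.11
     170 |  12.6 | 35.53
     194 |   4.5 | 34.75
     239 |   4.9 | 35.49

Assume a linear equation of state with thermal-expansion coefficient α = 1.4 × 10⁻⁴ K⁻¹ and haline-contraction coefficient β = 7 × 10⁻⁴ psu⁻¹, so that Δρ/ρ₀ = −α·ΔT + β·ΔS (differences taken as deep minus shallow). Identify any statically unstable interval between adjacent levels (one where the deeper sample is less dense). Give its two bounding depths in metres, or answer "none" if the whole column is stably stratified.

52–64 m

Evaluate Δρ/ρ₀ = −αΔT + βΔS across each adjacent pair:
  21–52 m: −αΔT+βΔS = −(1.4 × 10⁻⁴)(+0.7)+(7 × 10⁻⁴)(+0.38) = 1.7 × 10⁻⁴ → stable
  52–64 m: −αΔT+βΔS = −(1.4 × 10⁻⁴)(+14.0)+(7 × 10⁻⁴)(+0.53) = -1.6 × 10⁻³ → UNSTABLE
  64–170 m: −αΔT+βΔS = −(1.4 × 10⁻⁴)(-6.7)+(7 × 10⁻⁴)(-0.58) = 5.3 × 10⁻⁴ → stable
  170–194 m: −αΔT+βΔS = −(1.4 × 10⁻⁴)(-8.1)+(7 × 10⁻⁴)(-0.78) = 5.9 × 10⁻⁴ → stable
  194–239 m: −αΔT+βΔS = −(1.4 × 10⁻⁴)(+0.4)+(7 × 10⁻⁴)(+0.74) = 4.6 × 10⁻⁴ → stable
The 52–64 m interval has Δρ < 0: lighter water underlies denser water.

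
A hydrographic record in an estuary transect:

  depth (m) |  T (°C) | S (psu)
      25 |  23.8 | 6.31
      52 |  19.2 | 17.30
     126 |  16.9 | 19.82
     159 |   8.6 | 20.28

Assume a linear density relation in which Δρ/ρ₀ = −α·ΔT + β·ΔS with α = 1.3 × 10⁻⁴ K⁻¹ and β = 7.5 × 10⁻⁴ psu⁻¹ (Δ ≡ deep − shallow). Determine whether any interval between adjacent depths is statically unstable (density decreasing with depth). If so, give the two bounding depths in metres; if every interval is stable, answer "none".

Evaluate Δρ/ρ₀ = −αΔT + βΔS across each adjacent pair:
  25–52 m: −αΔT+βΔS = −(1.3 × 10⁻⁴)(-4.6)+(7.5 × 10⁻⁴)(+10.99) = 8.8 × 10⁻³ → stable
  52–126 m: −αΔT+βΔS = −(1.3 × 10⁻⁴)(-2.3)+(7.5 × 10⁻⁴)(+2.52) = 2.2 × 10⁻³ → stable
  126–159 m: −αΔT+βΔS = −(1.3 × 10⁻⁴)(-8.3)+(7.5 × 10⁻⁴)(+0.46) = 1.4 × 10⁻³ → stable
Every interval has Δρ > 0: the column is stably stratified throughout.

none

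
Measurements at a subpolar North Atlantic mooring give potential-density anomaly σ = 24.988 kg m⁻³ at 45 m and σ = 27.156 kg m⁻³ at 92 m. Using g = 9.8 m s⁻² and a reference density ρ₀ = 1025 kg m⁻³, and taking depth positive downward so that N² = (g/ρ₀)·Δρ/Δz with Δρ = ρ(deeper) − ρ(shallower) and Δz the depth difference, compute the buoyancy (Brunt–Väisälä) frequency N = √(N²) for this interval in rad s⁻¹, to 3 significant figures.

0.0210 rad s⁻¹

Δρ = 1027.156 − 1024.988 = 2.168 kg m⁻³ over Δz = 92 − 45 = 47 m.
N² = (9.8/1025) × (2.168/47) = 4.4103 × 10⁻⁴ s⁻².
N = √(4.4103 × 10⁻⁴) = 0.021001 rad s⁻¹ ≈ 0.0210 rad s⁻¹.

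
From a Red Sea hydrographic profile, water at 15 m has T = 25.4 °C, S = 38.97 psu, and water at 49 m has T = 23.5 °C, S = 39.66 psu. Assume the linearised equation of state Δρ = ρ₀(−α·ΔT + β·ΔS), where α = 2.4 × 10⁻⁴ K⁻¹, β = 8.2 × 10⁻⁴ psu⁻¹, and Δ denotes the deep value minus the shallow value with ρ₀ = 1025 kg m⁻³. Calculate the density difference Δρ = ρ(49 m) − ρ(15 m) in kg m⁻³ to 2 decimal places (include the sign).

+1.05 kg m⁻³

ΔT = -1.9 K, ΔS = +0.69 psu (deep − shallow).
Δρ/ρ₀ = −(2.4 × 10⁻⁴)(-1.9) + (8.2 × 10⁻⁴)(+0.69) = 1.0218 × 10⁻³.
Δρ = 1025 × (1.0218 × 10⁻³) = +1.05 kg m⁻³.
Positive Δρ: denser below, stable.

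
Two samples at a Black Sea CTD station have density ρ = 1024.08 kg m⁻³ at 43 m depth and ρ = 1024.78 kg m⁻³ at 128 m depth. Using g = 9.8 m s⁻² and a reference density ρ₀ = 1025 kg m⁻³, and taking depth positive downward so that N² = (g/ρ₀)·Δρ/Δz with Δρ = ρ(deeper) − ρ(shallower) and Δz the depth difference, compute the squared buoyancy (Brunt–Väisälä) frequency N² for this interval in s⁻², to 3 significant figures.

Δρ = 1024.78 − 1024.08 = 0.70 kg m⁻³ over Δz = 128 − 43 = 85 m.
N² = (9.8/1025) × (0.70/85) = 7.8737 × 10⁻⁵ s⁻² ≈ 7.87 × 10⁻⁵ s⁻².

7.87 × 10⁻⁵ s⁻²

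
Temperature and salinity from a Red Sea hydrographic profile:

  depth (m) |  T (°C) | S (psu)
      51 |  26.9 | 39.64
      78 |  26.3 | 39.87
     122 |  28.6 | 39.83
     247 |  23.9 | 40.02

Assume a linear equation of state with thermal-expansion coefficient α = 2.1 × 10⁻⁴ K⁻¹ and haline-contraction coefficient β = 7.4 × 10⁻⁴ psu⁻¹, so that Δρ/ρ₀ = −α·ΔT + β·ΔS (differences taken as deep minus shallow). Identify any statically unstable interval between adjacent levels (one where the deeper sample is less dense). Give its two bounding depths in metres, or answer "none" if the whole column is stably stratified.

Evaluate Δρ/ρ₀ = −αΔT + βΔS across each adjacent pair:
  51–78 m: −αΔT+βΔS = −(2.1 × 10⁻⁴)(-0.6)+(7.4 × 10⁻⁴)(+0.23) = 3.0 × 10⁻⁴ → stable
  78–122 m: −αΔT+βΔS = −(2.1 × 10⁻⁴)(+2.3)+(7.4 × 10⁻⁴)(-0.04) = -5.1 × 10⁻⁴ → UNSTABLE
  122–247 m: −αΔT+βΔS = −(2.1 × 10⁻⁴)(-4.7)+(7.4 × 10⁻⁴)(+0.19) = 1.1 × 10⁻³ → stable
The 78–122 m interval has Δρ < 0: lighter water underlies denser water.

78–122 m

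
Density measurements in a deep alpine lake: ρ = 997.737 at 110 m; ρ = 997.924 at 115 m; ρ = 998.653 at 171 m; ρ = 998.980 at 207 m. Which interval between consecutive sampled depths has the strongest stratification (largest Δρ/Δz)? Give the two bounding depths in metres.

Compute the density gradient over each adjacent pair:
  110–115 m: Δρ/Δz = 0.187/5 = 0.037 kg m⁻⁴
  115–171 m: Δρ/Δz = 0.729/56 = 0.013 kg m⁻⁴
  171–207 m: Δρ/Δz = 0.327/36 = 9.1 × 10⁻³ kg m⁻⁴
The largest gradient is in the 110–115 m interval — the pycnocline.

110–115 m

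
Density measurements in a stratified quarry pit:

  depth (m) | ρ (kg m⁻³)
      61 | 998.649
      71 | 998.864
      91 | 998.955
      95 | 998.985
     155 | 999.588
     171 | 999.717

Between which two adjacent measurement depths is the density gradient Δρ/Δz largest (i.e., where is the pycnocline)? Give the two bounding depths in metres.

61–71 m

Compute the density gradient over each adjacent pair:
  61–71 m: Δρ/Δz = 0.215/10 = 0.021 kg m⁻⁴
  71–91 m: Δρ/Δz = 0.091/20 = 4.6 × 10⁻³ kg m⁻⁴
  91–95 m: Δρ/Δz = 0.030/4 = 7.5 × 10⁻³ kg m⁻⁴
  95–155 m: Δρ/Δz = 0.603/60 = 0.010 kg m⁻⁴
  155–171 m: Δρ/Δz = 0.129/16 = 8.1 × 10⁻³ kg m⁻⁴
The largest gradient is in the 61–71 m interval — the pycnocline.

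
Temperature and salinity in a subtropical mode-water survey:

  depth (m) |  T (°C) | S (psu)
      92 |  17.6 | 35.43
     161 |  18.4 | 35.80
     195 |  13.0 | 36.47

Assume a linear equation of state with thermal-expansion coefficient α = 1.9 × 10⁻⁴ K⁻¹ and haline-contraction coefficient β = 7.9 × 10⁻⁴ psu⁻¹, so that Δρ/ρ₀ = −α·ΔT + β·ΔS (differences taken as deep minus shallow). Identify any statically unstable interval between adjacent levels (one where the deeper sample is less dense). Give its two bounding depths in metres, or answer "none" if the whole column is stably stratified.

none

Evaluate Δρ/ρ₀ = −αΔT + βΔS across each adjacent pair:
  92–161 m: −αΔT+βΔS = −(1.9 × 10⁻⁴)(+0.8)+(7.9 × 10⁻⁴)(+0.37) = 1.4 × 10⁻⁴ → stable
  161–195 m: −αΔT+βΔS = −(1.9 × 10⁻⁴)(-5.4)+(7.9 × 10⁻⁴)(+0.67) = 1.6 × 10⁻³ → stable
Every interval has Δρ > 0: the column is stably stratified throughout.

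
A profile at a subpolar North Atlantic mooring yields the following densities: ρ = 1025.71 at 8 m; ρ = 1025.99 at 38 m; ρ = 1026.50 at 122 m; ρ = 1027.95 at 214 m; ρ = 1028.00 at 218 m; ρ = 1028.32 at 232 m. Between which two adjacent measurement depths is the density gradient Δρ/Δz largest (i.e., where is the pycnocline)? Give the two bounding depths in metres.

218–232 m

Compute the density gradient over each adjacent pair:
  8–38 m: Δρ/Δz = 0.28/30 = 9.3 × 10⁻³ kg m⁻⁴
  38–122 m: Δρ/Δz = 0.51/84 = 6.1 × 10⁻³ kg m⁻⁴
  122–214 m: Δρ/Δz = 1.45/92 = 0.016 kg m⁻⁴
  214–218 m: Δρ/Δz = 0.05/4 = 0.013 kg m⁻⁴
  218–232 m: Δρ/Δz = 0.32/14 = 0.023 kg m⁻⁴
The largest gradient is in the 218–232 m interval — the pycnocline.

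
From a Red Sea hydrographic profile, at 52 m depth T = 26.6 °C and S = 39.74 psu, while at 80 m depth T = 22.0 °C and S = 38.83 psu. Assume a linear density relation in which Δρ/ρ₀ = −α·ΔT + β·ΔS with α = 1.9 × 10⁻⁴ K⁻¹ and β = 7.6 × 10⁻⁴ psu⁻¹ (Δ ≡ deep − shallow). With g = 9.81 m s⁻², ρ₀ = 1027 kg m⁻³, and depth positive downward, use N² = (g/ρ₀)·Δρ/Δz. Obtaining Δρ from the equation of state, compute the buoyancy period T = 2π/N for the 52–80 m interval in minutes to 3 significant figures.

13.1 min

ΔT = -4.6 K, ΔS = -0.91 psu (deep − shallow).
Δρ/ρ₀ = −αΔT + βΔS = 8.74 × 10⁻⁴ − 6.916 × 10⁻⁴ = 1.824 × 10⁻⁴, so Δρ ≈ 0.1873 kg m⁻³.
N² = (g/ρ₀)·Δρ/Δz = g·(Δρ/ρ₀)/Δz = 9.81 × 1.824 × 10⁻⁴ / 28 = 6.3905 × 10⁻⁵ s⁻².
N = √(6.3905 × 10⁻⁵) = 7.9941 × 10⁻³ rad s⁻¹ → T = 2π/N = 785.98 s = 13.100 min ≈ 13.1 min.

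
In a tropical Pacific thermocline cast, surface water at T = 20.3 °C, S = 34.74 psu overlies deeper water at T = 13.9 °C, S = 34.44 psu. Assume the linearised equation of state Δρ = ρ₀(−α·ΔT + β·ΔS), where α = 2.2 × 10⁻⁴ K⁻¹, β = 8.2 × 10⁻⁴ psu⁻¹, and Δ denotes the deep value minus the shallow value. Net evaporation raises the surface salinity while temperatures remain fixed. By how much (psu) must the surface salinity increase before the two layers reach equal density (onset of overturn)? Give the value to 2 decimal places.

Neutral buoyancy requires −α(T_deep − T_surf) + β(S_deep − S_surf′) = 0.
S_surf′ = S_deep − (α/β)·ΔT = 34.44 − (2.2 × 10⁻⁴/8.2 × 10⁻⁴)·(-6.4) = 36.1571 psu.
Increase required: 36.1571 − 34.74 = 1.4171 psu.

1.42 psu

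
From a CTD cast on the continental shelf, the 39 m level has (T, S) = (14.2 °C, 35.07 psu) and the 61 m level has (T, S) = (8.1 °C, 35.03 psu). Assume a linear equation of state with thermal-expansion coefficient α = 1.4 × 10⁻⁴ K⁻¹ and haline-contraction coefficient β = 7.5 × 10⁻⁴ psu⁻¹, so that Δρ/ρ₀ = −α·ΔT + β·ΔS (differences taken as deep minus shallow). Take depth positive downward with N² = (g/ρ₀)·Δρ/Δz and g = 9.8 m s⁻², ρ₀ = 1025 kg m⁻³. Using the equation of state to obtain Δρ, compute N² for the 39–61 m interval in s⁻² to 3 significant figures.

ΔT = -6.1 K, ΔS = -0.04 psu (deep − shallow).
Δρ/ρ₀ = −αΔT + βΔS = 8.54 × 10⁻⁴ − 3.00 × 10⁻⁵ = 8.24 × 10⁻⁴, so Δρ ≈ 0.8446 kg m⁻³.
N² = (g/ρ₀)·Δρ/Δz = g·(Δρ/ρ₀)/Δz = 9.8 × 8.24 × 10⁻⁴ / 22 = 3.6705 × 10⁻⁴ s⁻² ≈ 3.67 × 10⁻⁴ s⁻².

3.67 × 10⁻⁴ s⁻²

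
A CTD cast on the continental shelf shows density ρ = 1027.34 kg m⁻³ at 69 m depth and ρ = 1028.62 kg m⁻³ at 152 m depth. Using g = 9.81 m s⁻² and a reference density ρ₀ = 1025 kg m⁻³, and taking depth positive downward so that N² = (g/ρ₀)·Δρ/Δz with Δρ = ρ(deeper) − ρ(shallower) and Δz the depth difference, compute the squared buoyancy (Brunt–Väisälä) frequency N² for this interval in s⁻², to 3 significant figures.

Δρ = 1028.62 − 1027.34 = 1.28 kg m⁻³ over Δz = 152 − 69 = 83 m.
N² = (9.81/1025) × (1.28/83) = 1.4760 × 10⁻⁴ s⁻² ≈ 1.48 × 10⁻⁴ s⁻².

1.48 × 10⁻⁴ s⁻²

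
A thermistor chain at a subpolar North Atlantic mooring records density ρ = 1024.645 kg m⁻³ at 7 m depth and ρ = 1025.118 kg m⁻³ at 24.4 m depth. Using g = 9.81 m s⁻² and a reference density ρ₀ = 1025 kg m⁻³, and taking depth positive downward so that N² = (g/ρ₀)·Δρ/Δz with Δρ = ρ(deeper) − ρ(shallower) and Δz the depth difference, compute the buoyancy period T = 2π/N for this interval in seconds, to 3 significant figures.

390 s

Δρ = 1025.118 − 1024.645 = 0.473 kg m⁻³ over Δz = 24.4 − 7 = 17.4 m.
N² = (9.81/1025) × (0.473/17.4) = 2.6017 × 10⁻⁴ s⁻².
N = √(2.6017 × 10⁻⁴) = 0.016130 rad s⁻¹, so T = 2π/N = 389.53 s ≈ 390 s.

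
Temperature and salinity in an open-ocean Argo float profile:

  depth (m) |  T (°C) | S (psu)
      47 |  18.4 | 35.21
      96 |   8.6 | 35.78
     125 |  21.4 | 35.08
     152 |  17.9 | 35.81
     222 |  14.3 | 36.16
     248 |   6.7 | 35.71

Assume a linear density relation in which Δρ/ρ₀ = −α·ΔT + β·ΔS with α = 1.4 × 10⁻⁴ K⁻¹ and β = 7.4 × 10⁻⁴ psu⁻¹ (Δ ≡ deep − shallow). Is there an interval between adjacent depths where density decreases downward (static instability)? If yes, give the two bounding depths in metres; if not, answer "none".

Evaluate Δρ/ρ₀ = −αΔT + βΔS across each adjacent pair:
  47–96 m: −αΔT+βΔS = −(1.4 × 10⁻⁴)(-9.8)+(7.4 × 10⁻⁴)(+0.57) = 1.8 × 10⁻³ → stable
  96–125 m: −αΔT+βΔS = −(1.4 × 10⁻⁴)(+12.8)+(7.4 × 10⁻⁴)(-0.70) = -2.3 × 10⁻³ → UNSTABLE
  125–152 m: −αΔT+βΔS = −(1.4 × 10⁻⁴)(-3.5)+(7.4 × 10⁻⁴)(+0.73) = 1.0 × 10⁻³ → stable
  152–222 m: −αΔT+βΔS = −(1.4 × 10⁻⁴)(-3.6)+(7.4 × 10⁻⁴)(+0.35) = 7.6 × 10⁻⁴ → stable
  222–248 m: −αΔT+βΔS = −(1.4 × 10⁻⁴)(-7.6)+(7.4 × 10⁻⁴)(-0.45) = 7.3 × 10⁻⁴ → stable
The 96–125 m interval has Δρ < 0: lighter water underlies denser water.

96–125 m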